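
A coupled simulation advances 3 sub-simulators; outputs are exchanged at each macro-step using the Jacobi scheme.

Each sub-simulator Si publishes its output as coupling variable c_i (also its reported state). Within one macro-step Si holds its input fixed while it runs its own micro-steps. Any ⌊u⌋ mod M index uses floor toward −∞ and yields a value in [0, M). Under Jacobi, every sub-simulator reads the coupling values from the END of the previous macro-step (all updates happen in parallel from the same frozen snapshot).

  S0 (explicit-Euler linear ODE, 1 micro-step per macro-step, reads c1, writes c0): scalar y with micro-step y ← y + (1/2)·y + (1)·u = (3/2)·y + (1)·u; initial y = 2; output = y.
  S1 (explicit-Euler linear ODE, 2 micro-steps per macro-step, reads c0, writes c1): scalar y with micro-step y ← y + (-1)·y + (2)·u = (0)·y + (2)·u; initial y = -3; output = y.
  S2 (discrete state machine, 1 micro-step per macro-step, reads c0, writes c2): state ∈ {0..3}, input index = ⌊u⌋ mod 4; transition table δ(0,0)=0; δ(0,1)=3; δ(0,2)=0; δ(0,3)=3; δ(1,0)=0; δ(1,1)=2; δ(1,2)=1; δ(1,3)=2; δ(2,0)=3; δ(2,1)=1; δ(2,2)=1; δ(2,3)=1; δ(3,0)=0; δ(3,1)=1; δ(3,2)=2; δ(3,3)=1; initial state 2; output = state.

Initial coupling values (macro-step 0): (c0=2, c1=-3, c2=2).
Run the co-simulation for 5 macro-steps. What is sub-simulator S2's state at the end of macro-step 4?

macro 1: S0 reads c1=-3 → after 1×micro: 0; S1 reads c0=2 → after 2×micro: 4; S2 reads c0=2 → after 1×micro: 1 ⇒ (c0=0, c1=4, c2=1)
macro 2: S0 reads c1=4 → after 1×micro: 4; S1 reads c0=0 → after 2×micro: 0; S2 reads c0=0 → after 1×micro: 0 ⇒ (c0=4, c1=0, c2=0)
macro 3: S0 reads c1=0 → after 1×micro: 6; S1 reads c0=4 → after 2×micro: 8; S2 reads c0=4 → after 1×micro: 0 ⇒ (c0=6, c1=8, c2=0)
macro 4: S0 reads c1=8 → after 1×micro: 17; S1 reads c0=6 → after 2×micro: 12; S2 reads c0=6 → after 1×micro: 0 ⇒ (c0=17, c1=12, c2=0)
macro 5: S0 reads c1=12 → after 1×micro: 75/2; S1 reads c0=17 → after 2×micro: 34; S2 reads c0=17 → after 1×micro: 3 ⇒ (c0=75/2, c1=34, c2=3)

S2 state at macro-step 4 = 0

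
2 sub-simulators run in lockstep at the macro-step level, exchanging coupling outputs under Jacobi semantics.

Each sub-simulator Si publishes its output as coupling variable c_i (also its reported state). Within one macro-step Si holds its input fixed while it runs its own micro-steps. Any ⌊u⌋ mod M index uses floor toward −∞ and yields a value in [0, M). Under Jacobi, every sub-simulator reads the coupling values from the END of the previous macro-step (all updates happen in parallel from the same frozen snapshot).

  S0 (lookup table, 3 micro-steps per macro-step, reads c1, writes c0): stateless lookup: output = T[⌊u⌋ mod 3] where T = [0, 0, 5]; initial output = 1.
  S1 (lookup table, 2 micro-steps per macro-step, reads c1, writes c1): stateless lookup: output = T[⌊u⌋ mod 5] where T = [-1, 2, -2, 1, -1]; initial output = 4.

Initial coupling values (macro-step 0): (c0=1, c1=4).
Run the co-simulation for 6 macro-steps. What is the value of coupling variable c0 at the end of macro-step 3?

macro 1: S0 reads c1=4 → after 3×micro: 0; S1 reads c1=4 → after 2×micro: -1 ⇒ (c0=0, c1=-1)
macro 2: S0 reads c1=-1 → after 3×micro: 5; S1 reads c1=-1 → after 2×micro: -1 ⇒ (c0=5, c1=-1)
macro 3: S0 reads c1=-1 → after 3×micro: 5; S1 reads c1=-1 → after 2×micro: -1 ⇒ (c0=5, c1=-1)
macro 4: S0 reads c1=-1 → after 3×micro: 5; S1 reads c1=-1 → after 2×micro: -1 ⇒ (c0=5, c1=-1)
macro 5: S0 reads c1=-1 → after 3×micro: 5; S1 reads c1=-1 → after 2×micro: -1 ⇒ (c0=5, c1=-1)
macro 6: S0 reads c1=-1 → after 3×micro: 5; S1 reads c1=-1 → after 2×micro: -1 ⇒ (c0=5, c1=-1)

c0 at macro-step 3 = 5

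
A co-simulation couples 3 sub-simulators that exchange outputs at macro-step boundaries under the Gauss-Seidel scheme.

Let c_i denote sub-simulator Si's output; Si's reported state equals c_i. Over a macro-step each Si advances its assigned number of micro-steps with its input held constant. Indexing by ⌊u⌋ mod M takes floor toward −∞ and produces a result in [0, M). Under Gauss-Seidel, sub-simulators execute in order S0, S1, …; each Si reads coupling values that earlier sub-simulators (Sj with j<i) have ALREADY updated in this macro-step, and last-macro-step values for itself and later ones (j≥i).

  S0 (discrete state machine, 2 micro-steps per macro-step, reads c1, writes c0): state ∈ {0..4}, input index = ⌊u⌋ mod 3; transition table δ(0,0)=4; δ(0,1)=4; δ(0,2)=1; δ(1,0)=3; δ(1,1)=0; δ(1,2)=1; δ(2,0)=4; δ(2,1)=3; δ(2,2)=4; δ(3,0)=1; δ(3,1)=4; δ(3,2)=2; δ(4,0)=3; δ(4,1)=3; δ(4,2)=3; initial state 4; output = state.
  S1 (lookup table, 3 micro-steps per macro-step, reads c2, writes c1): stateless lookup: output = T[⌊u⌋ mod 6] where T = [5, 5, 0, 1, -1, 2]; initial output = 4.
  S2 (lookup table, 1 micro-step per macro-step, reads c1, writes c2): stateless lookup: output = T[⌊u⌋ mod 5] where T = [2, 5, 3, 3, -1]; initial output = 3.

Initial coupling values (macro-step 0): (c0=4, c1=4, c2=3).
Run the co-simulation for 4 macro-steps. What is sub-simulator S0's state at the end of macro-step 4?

macro 1: S0 reads c1=4 → after 2×micro: 4; S1 reads c2=3 → after 3×micro: 1; S2 reads c1=1 → after 1×micro: 5 ⇒ (c0=4, c1=1, c2=5)
macro 2: S0 reads c1=1 → after 2×micro: 4; S1 reads c2=5 → after 3×micro: 2; S2 reads c1=2 → after 1×micro: 3 ⇒ (c0=4, c1=2, c2=3)
macro 3: S0 reads c1=2 → after 2×micro: 2; S1 reads c2=3 → after 3×micro: 1; S2 reads c1=1 → after 1×micro: 5 ⇒ (c0=2, c1=1, c2=5)
macro 4: S0 reads c1=1 → after 2×micro: 4; S1 reads c2=5 → after 3×micro: 2; S2 reads c1=2 → after 1×micro: 3 ⇒ (c0=4, c1=2, c2=3)

S0 state at macro-step 4 = 4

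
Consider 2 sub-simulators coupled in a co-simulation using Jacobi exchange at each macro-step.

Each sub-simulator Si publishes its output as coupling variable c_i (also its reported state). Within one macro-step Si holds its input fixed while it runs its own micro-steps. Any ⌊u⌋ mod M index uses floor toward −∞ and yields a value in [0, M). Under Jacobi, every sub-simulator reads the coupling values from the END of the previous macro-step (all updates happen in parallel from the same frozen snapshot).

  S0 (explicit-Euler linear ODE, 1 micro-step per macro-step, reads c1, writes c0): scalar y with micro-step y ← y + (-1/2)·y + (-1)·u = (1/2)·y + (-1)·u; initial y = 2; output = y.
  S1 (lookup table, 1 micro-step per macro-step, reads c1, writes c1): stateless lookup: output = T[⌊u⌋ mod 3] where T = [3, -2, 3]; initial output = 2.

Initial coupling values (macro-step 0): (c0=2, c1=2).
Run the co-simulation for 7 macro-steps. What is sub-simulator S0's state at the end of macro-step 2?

S0 state at macro-step 2 = -7/2

macro 1: S0 reads c1=2 → after 1×micro: -1; S1 reads c1=2 → after 1×micro: 3 ⇒ (c0=-1, c1=3)
macro 2: S0 reads c1=3 → after 1×micro: -7/2; S1 reads c1=3 → after 1×micro: 3 ⇒ (c0=-7/2, c1=3)
macro 3: S0 reads c1=3 → after 1×micro: -19/4; S1 reads c1=3 → after 1×micro: 3 ⇒ (c0=-19/4, c1=3)
macro 4: S0 reads c1=3 → after 1×micro: -43/8; S1 reads c1=3 → after 1×micro: 3 ⇒ (c0=-43/8, c1=3)
macro 5: S0 reads c1=3 → after 1×micro: -91/16; S1 reads c1=3 → after 1×micro: 3 ⇒ (c0=-91/16, c1=3)
macro 6: S0 reads c1=3 → after 1×micro: -187/32; S1 reads c1=3 → after 1×micro: 3 ⇒ (c0=-187/32, c1=3)
macro 7: S0 reads c1=3 → after 1×micro: -379/64; S1 reads c1=3 → after 1×micro: 3 ⇒ (c0=-379/64, c1=3)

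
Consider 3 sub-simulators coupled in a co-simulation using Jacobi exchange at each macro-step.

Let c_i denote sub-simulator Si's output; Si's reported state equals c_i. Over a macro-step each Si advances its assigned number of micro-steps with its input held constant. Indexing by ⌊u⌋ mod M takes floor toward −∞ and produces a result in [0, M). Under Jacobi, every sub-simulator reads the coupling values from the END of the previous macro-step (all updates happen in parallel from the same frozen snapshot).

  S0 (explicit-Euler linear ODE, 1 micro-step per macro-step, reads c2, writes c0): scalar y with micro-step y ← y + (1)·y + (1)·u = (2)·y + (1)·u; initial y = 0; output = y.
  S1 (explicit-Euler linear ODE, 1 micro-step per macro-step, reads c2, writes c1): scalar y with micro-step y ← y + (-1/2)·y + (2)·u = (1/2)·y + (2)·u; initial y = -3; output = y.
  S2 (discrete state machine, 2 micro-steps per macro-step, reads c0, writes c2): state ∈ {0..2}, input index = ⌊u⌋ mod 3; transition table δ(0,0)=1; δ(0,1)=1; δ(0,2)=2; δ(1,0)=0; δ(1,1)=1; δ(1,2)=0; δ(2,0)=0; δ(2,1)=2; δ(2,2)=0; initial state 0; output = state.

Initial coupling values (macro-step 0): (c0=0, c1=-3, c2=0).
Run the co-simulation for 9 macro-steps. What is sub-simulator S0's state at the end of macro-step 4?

macro 1: S0 reads c2=0 → after 1×micro: 0; S1 reads c2=0 → after 1×micro: -3/2; S2 reads c0=0 → after 2×micro: 0 ⇒ (c0=0, c1=-3/2, c2=0)
macro 2: S0 reads c2=0 → after 1×micro: 0; S1 reads c2=0 → after 1×micro: -3/4; S2 reads c0=0 → after 2×micro: 0 ⇒ (c0=0, c1=-3/4, c2=0)
macro 3: S0 reads c2=0 → after 1×micro: 0; S1 reads c2=0 → after 1×micro: -3/8; S2 reads c0=0 → after 2×micro: 0 ⇒ (c0=0, c1=-3/8, c2=0)
macro 4: S0 reads c2=0 → after 1×micro: 0; S1 reads c2=0 → after 1×micro: -3/16; S2 reads c0=0 → after 2×micro: 0 ⇒ (c0=0, c1=-3/16, c2=0)
macro 5: S0 reads c2=0 → after 1×micro: 0; S1 reads c2=0 → after 1×micro: -3/32; S2 reads c0=0 → after 2×micro: 0 ⇒ (c0=0, c1=-3/32, c2=0)
macro 6: S0 reads c2=0 → after 1×micro: 0; S1 reads c2=0 → after 1×micro: -3/64; S2 reads c0=0 → after 2×micro: 0 ⇒ (c0=0, c1=-3/64, c2=0)
macro 7: S0 reads c2=0 → after 1×micro: 0; S1 reads c2=0 → after 1×micro: -3/128; S2 reads c0=0 → after 2×micro: 0 ⇒ (c0=0, c1=-3/128, c2=0)
macro 8: S0 reads c2=0 → after 1×micro: 0; S1 reads c2=0 → after 1×micro: -3/256; S2 reads c0=0 → after 2×micro: 0 ⇒ (c0=0, c1=-3/256, c2=0)
macro 9: S0 reads c2=0 → after 1×micro: 0; S1 reads c2=0 → after 1×micro: -3/512; S2 reads c0=0 → after 2×micro: 0 ⇒ (c0=0, c1=-3/512, c2=0)

S0 state at macro-step 4 = 0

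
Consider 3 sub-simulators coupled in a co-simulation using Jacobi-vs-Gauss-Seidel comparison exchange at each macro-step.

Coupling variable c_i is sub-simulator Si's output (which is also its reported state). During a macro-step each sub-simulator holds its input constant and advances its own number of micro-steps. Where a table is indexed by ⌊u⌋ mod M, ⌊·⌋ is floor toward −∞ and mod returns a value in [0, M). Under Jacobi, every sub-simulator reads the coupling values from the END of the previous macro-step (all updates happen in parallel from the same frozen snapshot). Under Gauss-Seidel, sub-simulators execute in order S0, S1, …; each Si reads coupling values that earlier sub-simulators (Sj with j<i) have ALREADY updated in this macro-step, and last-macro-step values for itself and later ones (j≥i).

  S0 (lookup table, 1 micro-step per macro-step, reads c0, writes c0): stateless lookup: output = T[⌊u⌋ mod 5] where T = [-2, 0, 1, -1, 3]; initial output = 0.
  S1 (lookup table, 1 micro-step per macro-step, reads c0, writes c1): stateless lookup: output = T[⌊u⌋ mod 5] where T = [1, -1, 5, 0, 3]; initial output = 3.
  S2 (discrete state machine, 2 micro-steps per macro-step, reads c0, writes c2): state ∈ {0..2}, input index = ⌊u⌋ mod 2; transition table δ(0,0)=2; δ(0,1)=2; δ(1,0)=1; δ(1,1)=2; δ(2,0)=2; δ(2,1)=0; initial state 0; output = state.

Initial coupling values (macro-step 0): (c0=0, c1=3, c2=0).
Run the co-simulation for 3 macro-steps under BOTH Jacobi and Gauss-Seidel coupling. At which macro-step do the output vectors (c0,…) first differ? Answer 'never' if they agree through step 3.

[Jacobi] macro 1: S0 reads c0=0 → after 1×micro: -2; S1 reads c0=0 → after 1×micro: 1; S2 reads c0=0 → after 2×micro: 2 ⇒ (c0=-2, c1=1, c2=2)
[Jacobi] macro 2: S0 reads c0=-2 → after 1×micro: -1; S1 reads c0=-2 → after 1×micro: 0; S2 reads c0=-2 → after 2×micro: 2 ⇒ (c0=-1, c1=0, c2=2)
[Jacobi] macro 3: S0 reads c0=-1 → after 1×micro: 3; S1 reads c0=-1 → after 1×micro: 3; S2 reads c0=-1 → after 2×micro: 2 ⇒ (c0=3, c1=3, c2=2)
[Gauss-Seidel] macro 1: S0 reads c0=0 → after 1×micro: -2; S1 reads c0=-2 → after 1×micro: 0; S2 reads c0=-2 → after 2×micro: 2 ⇒ (c0=-2, c1=0, c2=2)
[Gauss-Seidel] macro 2: S0 reads c0=-2 → after 1×micro: -1; S1 reads c0=-1 → after 1×micro: 3; S2 reads c0=-1 → after 2×micro: 2 ⇒ (c0=-1, c1=3, c2=2)
[Gauss-Seidel] macro 3: S0 reads c0=-1 → after 1×micro: 3; S1 reads c0=3 → after 1×micro: 0; S2 reads c0=3 → after 2×micro: 2 ⇒ (c0=3, c1=0, c2=2)

first divergence at macro-step: 1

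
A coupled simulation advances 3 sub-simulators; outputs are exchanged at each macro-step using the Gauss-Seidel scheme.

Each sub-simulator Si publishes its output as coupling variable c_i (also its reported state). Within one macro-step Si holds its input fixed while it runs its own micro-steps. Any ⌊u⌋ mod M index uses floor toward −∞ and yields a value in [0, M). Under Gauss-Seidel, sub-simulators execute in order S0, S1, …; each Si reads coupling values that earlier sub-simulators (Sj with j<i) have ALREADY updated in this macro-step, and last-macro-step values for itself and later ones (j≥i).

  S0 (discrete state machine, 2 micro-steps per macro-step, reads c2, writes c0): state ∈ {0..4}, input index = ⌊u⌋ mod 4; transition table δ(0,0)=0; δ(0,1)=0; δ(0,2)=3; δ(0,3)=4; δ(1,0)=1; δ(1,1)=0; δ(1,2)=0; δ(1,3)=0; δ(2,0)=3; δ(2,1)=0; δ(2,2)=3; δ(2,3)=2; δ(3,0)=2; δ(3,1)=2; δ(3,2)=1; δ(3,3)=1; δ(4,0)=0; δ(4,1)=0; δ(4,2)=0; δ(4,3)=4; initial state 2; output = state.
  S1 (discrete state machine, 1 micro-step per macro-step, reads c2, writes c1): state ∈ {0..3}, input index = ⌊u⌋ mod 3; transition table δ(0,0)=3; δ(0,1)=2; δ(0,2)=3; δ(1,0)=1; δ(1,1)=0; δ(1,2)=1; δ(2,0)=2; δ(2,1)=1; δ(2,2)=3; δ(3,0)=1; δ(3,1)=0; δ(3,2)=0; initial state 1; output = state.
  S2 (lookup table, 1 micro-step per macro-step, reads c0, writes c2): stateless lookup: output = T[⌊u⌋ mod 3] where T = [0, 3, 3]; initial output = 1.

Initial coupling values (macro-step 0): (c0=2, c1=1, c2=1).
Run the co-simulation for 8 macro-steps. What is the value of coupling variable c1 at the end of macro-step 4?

macro 1: S0 reads c2=1 → after 2×micro: 0; S1 reads c2=1 → after 1×micro: 0; S2 reads c0=0 → after 1×micro: 0 ⇒ (c0=0, c1=0, c2=0)
macro 2: S0 reads c2=0 → after 2×micro: 0; S1 reads c2=0 → after 1×micro: 3; S2 reads c0=0 → after 1×micro: 0 ⇒ (c0=0, c1=3, c2=0)
macro 3: S0 reads c2=0 → after 2×micro: 0; S1 reads c2=0 → after 1×micro: 1; S2 reads c0=0 → after 1×micro: 0 ⇒ (c0=0, c1=1, c2=0)
macro 4: S0 reads c2=0 → after 2×micro: 0; S1 reads c2=0 → after 1×micro: 1; S2 reads c0=0 → after 1×micro: 0 ⇒ (c0=0, c1=1, c2=0)
macro 5: S0 reads c2=0 → after 2×micro: 0; S1 reads c2=0 → after 1×micro: 1; S2 reads c0=0 → after 1×micro: 0 ⇒ (c0=0, c1=1, c2=0)
macro 6: S0 reads c2=0 → after 2×micro: 0; S1 reads c2=0 → after 1×micro: 1; S2 reads c0=0 → after 1×micro: 0 ⇒ (c0=0, c1=1, c2=0)
macro 7: S0 reads c2=0 → after 2×micro: 0; S1 reads c2=0 → after 1×micro: 1; S2 reads c0=0 → after 1×micro: 0 ⇒ (c0=0, c1=1, c2=0)
macro 8: S0 reads c2=0 → after 2×micro: 0; S1 reads c2=0 → after 1×micro: 1; S2 reads c0=0 → after 1×micro: 0 ⇒ (c0=0, c1=1, c2=0)

c1 at macro-step 4 = 1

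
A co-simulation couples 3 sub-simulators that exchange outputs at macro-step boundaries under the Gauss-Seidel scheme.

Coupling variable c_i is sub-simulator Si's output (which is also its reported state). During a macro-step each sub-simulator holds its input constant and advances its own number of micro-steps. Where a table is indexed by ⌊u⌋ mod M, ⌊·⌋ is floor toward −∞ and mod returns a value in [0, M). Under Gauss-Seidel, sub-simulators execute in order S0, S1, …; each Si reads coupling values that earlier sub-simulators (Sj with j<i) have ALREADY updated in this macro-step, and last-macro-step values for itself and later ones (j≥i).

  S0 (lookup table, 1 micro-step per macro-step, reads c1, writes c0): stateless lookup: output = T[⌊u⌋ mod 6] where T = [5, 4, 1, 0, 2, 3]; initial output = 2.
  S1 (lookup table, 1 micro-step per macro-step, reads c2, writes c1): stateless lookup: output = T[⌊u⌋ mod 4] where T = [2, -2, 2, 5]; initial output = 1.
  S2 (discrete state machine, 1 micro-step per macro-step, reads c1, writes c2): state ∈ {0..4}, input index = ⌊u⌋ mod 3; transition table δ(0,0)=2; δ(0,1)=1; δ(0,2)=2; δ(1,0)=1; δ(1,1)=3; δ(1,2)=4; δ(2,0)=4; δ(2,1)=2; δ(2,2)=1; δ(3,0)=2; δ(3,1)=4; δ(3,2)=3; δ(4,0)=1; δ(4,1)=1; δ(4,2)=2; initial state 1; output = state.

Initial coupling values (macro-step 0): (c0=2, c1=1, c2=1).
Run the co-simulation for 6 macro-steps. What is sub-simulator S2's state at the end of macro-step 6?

macro 1: S0 reads c1=1 → after 1×micro: 4; S1 reads c2=1 → after 1×micro: -2; S2 reads c1=-2 → after 1×micro: 3 ⇒ (c0=4, c1=-2, c2=3)
macro 2: S0 reads c1=-2 → after 1×micro: 2; S1 reads c2=3 → after 1×micro: 5; S2 reads c1=5 → after 1×micro: 3 ⇒ (c0=2, c1=5, c2=3)
macro 3: S0 reads c1=5 → after 1×micro: 3; S1 reads c2=3 → after 1×micro: 5; S2 reads c1=5 → after 1×micro: 3 ⇒ (c0=3, c1=5, c2=3)
macro 4: S0 reads c1=5 → after 1×micro: 3; S1 reads c2=3 → after 1×micro: 5; S2 reads c1=5 → after 1×micro: 3 ⇒ (c0=3, c1=5, c2=3)
macro 5: S0 reads c1=5 → after 1×micro: 3; S1 reads c2=3 → after 1×micro: 5; S2 reads c1=5 → after 1×micro: 3 ⇒ (c0=3, c1=5, c2=3)
macro 6: S0 reads c1=5 → after 1×micro: 3; S1 reads c2=3 → after 1×micro: 5; S2 reads c1=5 → after 1×micro: 3 ⇒ (c0=3, c1=5, c2=3)

S2 state at macro-step 6 = 3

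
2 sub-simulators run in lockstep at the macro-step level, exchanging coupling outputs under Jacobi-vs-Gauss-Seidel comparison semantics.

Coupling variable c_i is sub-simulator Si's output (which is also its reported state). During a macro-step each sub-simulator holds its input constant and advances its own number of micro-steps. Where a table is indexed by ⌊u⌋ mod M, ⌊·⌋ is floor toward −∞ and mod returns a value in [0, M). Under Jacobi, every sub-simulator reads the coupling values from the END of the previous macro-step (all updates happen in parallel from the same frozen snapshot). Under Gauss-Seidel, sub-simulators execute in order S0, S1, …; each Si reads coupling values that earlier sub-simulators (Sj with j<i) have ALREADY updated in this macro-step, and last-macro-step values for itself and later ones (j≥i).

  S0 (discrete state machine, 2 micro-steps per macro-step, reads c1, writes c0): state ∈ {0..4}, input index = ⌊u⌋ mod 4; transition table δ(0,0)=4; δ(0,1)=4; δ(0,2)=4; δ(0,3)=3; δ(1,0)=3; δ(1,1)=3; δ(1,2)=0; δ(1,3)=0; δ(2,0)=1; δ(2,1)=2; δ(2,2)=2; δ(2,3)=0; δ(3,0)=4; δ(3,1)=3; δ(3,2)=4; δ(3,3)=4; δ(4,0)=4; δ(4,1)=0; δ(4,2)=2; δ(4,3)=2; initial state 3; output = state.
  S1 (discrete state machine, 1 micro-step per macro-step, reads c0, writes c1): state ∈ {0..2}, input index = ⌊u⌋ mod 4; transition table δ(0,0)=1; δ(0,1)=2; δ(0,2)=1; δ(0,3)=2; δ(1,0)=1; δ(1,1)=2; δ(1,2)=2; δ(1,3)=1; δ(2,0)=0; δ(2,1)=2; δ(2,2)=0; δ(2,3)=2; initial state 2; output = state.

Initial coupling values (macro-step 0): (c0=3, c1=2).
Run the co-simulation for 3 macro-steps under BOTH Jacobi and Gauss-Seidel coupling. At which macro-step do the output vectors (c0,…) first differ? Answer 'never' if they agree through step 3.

[Jacobi] macro 1: S0 reads c1=2 → after 2×micro: 2; S1 reads c0=3 → after 1×micro: 2 ⇒ (c0=2, c1=2)
[Jacobi] macro 2: S0 reads c1=2 → after 2×micro: 2; S1 reads c0=2 → after 1×micro: 0 ⇒ (c0=2, c1=0)
[Jacobi] macro 3: S0 reads c1=0 → after 2×micro: 3; S1 reads c0=2 → after 1×micro: 1 ⇒ (c0=3, c1=1)
[Gauss-Seidel] macro 1: S0 reads c1=2 → after 2×micro: 2; S1 reads c0=2 → after 1×micro: 0 ⇒ (c0=2, c1=0)
[Gauss-Seidel] macro 2: S0 reads c1=0 → after 2×micro: 3; S1 reads c0=3 → after 1×micro: 2 ⇒ (c0=3, c1=2)
[Gauss-Seidel] macro 3: S0 reads c1=2 → after 2×micro: 2; S1 reads c0=2 → after 1×micro: 0 ⇒ (c0=2, c1=0)

first divergence at macro-step: 1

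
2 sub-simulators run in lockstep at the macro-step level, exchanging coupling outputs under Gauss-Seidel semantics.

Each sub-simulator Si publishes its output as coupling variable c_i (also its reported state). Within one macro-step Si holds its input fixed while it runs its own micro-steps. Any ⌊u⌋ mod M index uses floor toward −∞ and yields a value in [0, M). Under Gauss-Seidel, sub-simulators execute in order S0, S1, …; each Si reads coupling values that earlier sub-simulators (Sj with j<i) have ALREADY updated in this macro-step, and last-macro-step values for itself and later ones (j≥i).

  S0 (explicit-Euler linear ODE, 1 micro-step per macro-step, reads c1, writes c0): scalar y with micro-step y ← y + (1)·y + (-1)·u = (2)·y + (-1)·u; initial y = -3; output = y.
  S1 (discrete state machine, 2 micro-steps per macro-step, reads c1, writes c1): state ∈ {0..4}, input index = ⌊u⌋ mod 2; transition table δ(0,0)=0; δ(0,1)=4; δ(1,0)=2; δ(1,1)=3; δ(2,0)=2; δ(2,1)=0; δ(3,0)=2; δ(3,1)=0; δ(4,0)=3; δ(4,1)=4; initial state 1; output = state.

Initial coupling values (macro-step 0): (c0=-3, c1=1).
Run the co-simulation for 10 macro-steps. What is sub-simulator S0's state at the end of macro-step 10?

macro 1: S0 reads c1=1 → after 1×micro: -7; S1 reads c1=1 → after 2×micro: 0 ⇒ (c0=-7, c1=0)
macro 2: S0 reads c1=0 → after 1×micro: -14; S1 reads c1=0 → after 2×micro: 0 ⇒ (c0=-14, c1=0)
macro 3: S0 reads c1=0 → after 1×micro: -28; S1 reads c1=0 → after 2×micro: 0 ⇒ (c0=-28, c1=0)
macro 4: S0 reads c1=0 → after 1×micro: -56; S1 reads c1=0 → after 2×micro: 0 ⇒ (c0=-56, c1=0)
macro 5: S0 reads c1=0 → after 1×micro: -112; S1 reads c1=0 → after 2×micro: 0 ⇒ (c0=-112, c1=0)
macro 6: S0 reads c1=0 → after 1×micro: -224; S1 reads c1=0 → after 2×micro: 0 ⇒ (c0=-224, c1=0)
macro 7: S0 reads c1=0 → after 1×micro: -448; S1 reads c1=0 → after 2×micro: 0 ⇒ (c0=-448, c1=0)
macro 8: S0 reads c1=0 → after 1×micro: -896; S1 reads c1=0 → after 2×micro: 0 ⇒ (c0=-896, c1=0)
macro 9: S0 reads c1=0 → after 1×micro: -1792; S1 reads c1=0 → after 2×micro: 0 ⇒ (c0=-1792, c1=0)
macro 10: S0 reads c1=0 → after 1×micro: -3584; S1 reads c1=0 → after 2×micro: 0 ⇒ (c0=-3584, c1=0)

S0 state at macro-step 10 = -3584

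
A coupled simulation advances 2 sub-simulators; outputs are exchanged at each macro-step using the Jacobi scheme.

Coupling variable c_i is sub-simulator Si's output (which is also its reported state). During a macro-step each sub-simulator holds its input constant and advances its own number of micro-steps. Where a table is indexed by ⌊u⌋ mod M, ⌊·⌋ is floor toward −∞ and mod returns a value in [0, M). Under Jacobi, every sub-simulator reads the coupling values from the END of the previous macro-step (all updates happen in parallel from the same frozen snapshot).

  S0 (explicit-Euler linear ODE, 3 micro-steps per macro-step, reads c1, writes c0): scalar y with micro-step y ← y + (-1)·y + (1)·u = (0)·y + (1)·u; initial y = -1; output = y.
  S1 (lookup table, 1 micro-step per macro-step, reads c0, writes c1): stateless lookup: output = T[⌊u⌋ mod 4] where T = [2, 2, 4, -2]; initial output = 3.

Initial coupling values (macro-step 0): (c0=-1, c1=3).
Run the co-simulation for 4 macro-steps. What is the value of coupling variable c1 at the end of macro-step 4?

c1 at macro-step 4 = 4

macro 1: S0 reads c1=3 → after 3×micro: 3; S1 reads c0=-1 → after 1×micro: -2 ⇒ (c0=3, c1=-2)
macro 2: S0 reads c1=-2 → after 3×micro: -2; S1 reads c0=3 → after 1×micro: -2 ⇒ (c0=-2, c1=-2)
macro 3: S0 reads c1=-2 → after 3×micro: -2; S1 reads c0=-2 → after 1×micro: 4 ⇒ (c0=-2, c1=4)
macro 4: S0 reads c1=4 → after 3×micro: 4; S1 reads c0=-2 → after 1×micro: 4 ⇒ (c0=4, c1=4)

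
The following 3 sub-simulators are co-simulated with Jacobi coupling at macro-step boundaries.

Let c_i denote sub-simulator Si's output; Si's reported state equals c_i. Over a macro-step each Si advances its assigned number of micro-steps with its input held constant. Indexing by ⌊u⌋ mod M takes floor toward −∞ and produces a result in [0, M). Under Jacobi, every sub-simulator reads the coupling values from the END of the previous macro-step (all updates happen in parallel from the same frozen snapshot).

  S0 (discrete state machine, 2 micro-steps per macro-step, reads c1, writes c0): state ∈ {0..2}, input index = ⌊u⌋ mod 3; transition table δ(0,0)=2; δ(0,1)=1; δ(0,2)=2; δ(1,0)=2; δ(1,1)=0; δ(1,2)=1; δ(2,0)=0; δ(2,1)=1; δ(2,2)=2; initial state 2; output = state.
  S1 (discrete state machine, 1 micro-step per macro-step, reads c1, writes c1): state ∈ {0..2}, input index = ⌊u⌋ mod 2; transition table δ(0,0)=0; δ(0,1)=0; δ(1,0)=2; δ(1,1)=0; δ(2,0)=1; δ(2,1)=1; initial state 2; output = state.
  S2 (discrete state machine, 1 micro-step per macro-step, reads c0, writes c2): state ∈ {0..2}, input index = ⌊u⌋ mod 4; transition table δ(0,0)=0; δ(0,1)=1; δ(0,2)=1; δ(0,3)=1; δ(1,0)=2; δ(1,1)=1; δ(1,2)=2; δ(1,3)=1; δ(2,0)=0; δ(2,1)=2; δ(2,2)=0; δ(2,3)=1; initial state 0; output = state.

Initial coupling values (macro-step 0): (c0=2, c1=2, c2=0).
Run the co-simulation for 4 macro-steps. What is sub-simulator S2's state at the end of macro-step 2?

macro 1: S0 reads c1=2 → after 2×micro: 2; S1 reads c1=2 → after 1×micro: 1; S2 reads c0=2 → after 1×micro: 1 ⇒ (c0=2, c1=1, c2=1)
macro 2: S0 reads c1=1 → after 2×micro: 0; S1 reads c1=1 → after 1×micro: 0; S2 reads c0=2 → after 1×micro: 2 ⇒ (c0=0, c1=0, c2=2)
macro 3: S0 reads c1=0 → after 2×micro: 0; S1 reads c1=0 → after 1×micro: 0; S2 reads c0=0 → after 1×micro: 0 ⇒ (c0=0, c1=0, c2=0)
macro 4: S0 reads c1=0 → after 2×micro: 0; S1 reads c1=0 → after 1×micro: 0; S2 reads c0=0 → after 1×micro: 0 ⇒ (c0=0, c1=0, c2=0)

S2 state at macro-step 2 = 2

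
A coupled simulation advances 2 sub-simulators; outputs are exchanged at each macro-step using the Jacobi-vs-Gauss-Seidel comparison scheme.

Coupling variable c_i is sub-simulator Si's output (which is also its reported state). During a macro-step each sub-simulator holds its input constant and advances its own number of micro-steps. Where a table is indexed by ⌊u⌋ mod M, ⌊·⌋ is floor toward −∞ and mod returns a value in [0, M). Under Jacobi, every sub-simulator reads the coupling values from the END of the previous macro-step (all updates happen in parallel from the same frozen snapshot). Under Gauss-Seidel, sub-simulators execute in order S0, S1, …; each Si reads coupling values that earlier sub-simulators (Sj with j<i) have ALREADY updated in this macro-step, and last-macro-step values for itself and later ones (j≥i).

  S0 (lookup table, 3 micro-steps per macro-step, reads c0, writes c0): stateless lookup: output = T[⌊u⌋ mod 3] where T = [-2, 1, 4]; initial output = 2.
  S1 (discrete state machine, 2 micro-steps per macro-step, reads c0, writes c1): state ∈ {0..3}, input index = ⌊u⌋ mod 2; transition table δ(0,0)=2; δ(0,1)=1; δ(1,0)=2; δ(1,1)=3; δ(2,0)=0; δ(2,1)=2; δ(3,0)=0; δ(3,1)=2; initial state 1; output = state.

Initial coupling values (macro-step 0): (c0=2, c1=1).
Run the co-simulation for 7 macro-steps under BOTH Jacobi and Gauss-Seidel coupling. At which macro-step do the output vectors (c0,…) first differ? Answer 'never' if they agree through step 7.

first divergence at macro-step: 2

[Jacobi] macro 1: S0 reads c0=2 → after 3×micro: 4; S1 reads c0=2 → after 2×micro: 0 ⇒ (c0=4, c1=0)
[Jacobi] macro 2: S0 reads c0=4 → after 3×micro: 1; S1 reads c0=4 → after 2×micro: 0 ⇒ (c0=1, c1=0)
[Jacobi] macro 3: S0 reads c0=1 → after 3×micro: 1; S1 reads c0=1 → after 2×micro: 3 ⇒ (c0=1, c1=3)
[Jacobi] macro 4: S0 reads c0=1 → after 3×micro: 1; S1 reads c0=1 → after 2×micro: 2 ⇒ (c0=1, c1=2)
[Jacobi] macro 5: S0 reads c0=1 → after 3×micro: 1; S1 reads c0=1 → after 2×micro: 2 ⇒ (c0=1, c1=2)
[Jacobi] macro 6: S0 reads c0=1 → after 3×micro: 1; S1 reads c0=1 → after 2×micro: 2 ⇒ (c0=1, c1=2)
[Jacobi] macro 7: S0 reads c0=1 → after 3×micro: 1; S1 reads c0=1 → after 2×micro: 2 ⇒ (c0=1, c1=2)
[Gauss-Seidel] macro 1: S0 reads c0=2 → after 3×micro: 4; S1 reads c0=4 → after 2×micro: 0 ⇒ (c0=4, c1=0)
[Gauss-Seidel] macro 2: S0 reads c0=4 → after 3×micro: 1; S1 reads c0=1 → after 2×micro: 3 ⇒ (c0=1, c1=3)
[Gauss-Seidel] macro 3: S0 reads c0=1 → after 3×micro: 1; S1 reads c0=1 → after 2×micro: 2 ⇒ (c0=1, c1=2)
[Gauss-Seidel] macro 4: S0 reads c0=1 → after 3×micro: 1; S1 reads c0=1 → after 2×micro: 2 ⇒ (c0=1, c1=2)
[Gauss-Seidel] macro 5: S0 reads c0=1 → after 3×micro: 1; S1 reads c0=1 → after 2×micro: 2 ⇒ (c0=1, c1=2)
[Gauss-Seidel] macro 6: S0 reads c0=1 → after 3×micro: 1; S1 reads c0=1 → after 2×micro: 2 ⇒ (c0=1, c1=2)
[Gauss-Seidel] macro 7: S0 reads c0=1 → after 3×micro: 1; S1 reads c0=1 → after 2×micro: 2 ⇒ (c0=1, c1=2)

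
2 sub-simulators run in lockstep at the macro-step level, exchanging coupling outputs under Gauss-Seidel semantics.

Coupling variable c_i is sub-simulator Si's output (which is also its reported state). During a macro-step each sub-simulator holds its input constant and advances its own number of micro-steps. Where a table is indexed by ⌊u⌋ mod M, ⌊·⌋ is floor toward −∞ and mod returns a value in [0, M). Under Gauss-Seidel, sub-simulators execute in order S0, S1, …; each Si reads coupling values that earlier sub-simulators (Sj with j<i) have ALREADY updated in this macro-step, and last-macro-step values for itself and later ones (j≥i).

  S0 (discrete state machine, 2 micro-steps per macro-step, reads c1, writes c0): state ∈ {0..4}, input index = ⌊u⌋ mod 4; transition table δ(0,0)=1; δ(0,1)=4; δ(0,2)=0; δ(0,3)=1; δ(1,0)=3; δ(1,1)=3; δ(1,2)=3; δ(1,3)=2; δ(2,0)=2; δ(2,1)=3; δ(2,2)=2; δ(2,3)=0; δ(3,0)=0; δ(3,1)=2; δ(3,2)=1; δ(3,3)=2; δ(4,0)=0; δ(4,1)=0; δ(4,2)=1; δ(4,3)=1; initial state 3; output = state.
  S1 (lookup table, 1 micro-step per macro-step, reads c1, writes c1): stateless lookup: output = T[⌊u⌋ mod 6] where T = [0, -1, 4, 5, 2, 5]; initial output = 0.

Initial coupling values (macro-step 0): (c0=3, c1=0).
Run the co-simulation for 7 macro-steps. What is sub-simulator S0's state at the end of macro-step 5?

macro 1: S0 reads c1=0 → after 2×micro: 1; S1 reads c1=0 → after 1×micro: 0 ⇒ (c0=1, c1=0)
macro 2: S0 reads c1=0 → after 2×micro: 0; S1 reads c1=0 → after 1×micro: 0 ⇒ (c0=0, c1=0)
macro 3: S0 reads c1=0 → after 2×micro: 3; S1 reads c1=0 → after 1×micro: 0 ⇒ (c0=3, c1=0)
macro 4: S0 reads c1=0 → after 2×micro: 1; S1 reads c1=0 → after 1×micro: 0 ⇒ (c0=1, c1=0)
macro 5: S0 reads c1=0 → after 2×micro: 0; S1 reads c1=0 → after 1×micro: 0 ⇒ (c0=0, c1=0)
macro 6: S0 reads c1=0 → after 2×micro: 3; S1 reads c1=0 → after 1×micro: 0 ⇒ (c0=3, c1=0)
macro 7: S0 reads c1=0 → after 2×micro: 1; S1 reads c1=0 → after 1×micro: 0 ⇒ (c0=1, c1=0)

S0 state at macro-step 5 = 0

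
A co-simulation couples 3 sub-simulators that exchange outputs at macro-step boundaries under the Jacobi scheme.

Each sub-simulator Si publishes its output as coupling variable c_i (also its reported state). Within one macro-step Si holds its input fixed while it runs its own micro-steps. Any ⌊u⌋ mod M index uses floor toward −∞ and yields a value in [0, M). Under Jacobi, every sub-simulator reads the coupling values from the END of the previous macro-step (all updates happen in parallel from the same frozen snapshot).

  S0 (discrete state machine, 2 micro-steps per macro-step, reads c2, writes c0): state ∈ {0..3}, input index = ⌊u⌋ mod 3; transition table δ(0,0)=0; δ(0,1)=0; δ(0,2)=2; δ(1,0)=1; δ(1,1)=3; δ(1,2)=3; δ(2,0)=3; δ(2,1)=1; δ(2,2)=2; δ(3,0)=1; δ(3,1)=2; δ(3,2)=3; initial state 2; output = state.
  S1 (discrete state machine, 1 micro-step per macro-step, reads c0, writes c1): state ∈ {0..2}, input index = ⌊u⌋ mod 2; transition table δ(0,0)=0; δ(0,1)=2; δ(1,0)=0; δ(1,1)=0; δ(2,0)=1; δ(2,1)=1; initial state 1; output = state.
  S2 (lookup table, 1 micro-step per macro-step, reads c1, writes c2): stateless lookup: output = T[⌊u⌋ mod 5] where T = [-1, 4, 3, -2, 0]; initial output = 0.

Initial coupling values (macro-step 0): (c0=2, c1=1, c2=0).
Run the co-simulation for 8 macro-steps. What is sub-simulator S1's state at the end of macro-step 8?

S1 state at macro-step 8 = 2

macro 1: S0 reads c2=0 → after 2×micro: 1; S1 reads c0=2 → after 1×micro: 0; S2 reads c1=1 → after 1×micro: 4 ⇒ (c0=1, c1=0, c2=4)
macro 2: S0 reads c2=4 → after 2×micro: 2; S1 reads c0=1 → after 1×micro: 2; S2 reads c1=0 → after 1×micro: -1 ⇒ (c0=2, c1=2, c2=-1)
macro 3: S0 reads c2=-1 → after 2×micro: 2; S1 reads c0=2 → after 1×micro: 1; S2 reads c1=2 → after 1×micro: 3 ⇒ (c0=2, c1=1, c2=3)
macro 4: S0 reads c2=3 → after 2×micro: 1; S1 reads c0=2 → after 1×micro: 0; S2 reads c1=1 → after 1×micro: 4 ⇒ (c0=1, c1=0, c2=4)
macro 5: S0 reads c2=4 → after 2×micro: 2; S1 reads c0=1 → after 1×micro: 2; S2 reads c1=0 → after 1×micro: -1 ⇒ (c0=2, c1=2, c2=-1)
macro 6: S0 reads c2=-1 → after 2×micro: 2; S1 reads c0=2 → after 1×micro: 1; S2 reads c1=2 → after 1×micro: 3 ⇒ (c0=2, c1=1, c2=3)
macro 7: S0 reads c2=3 → after 2×micro: 1; S1 reads c0=2 → after 1×micro: 0; S2 reads c1=1 → after 1×micro: 4 ⇒ (c0=1, c1=0, c2=4)
macro 8: S0 reads c2=4 → after 2×micro: 2; S1 reads c0=1 → after 1×micro: 2; S2 reads c1=0 → after 1×micro: -1 ⇒ (c0=2, c1=2, c2=-1)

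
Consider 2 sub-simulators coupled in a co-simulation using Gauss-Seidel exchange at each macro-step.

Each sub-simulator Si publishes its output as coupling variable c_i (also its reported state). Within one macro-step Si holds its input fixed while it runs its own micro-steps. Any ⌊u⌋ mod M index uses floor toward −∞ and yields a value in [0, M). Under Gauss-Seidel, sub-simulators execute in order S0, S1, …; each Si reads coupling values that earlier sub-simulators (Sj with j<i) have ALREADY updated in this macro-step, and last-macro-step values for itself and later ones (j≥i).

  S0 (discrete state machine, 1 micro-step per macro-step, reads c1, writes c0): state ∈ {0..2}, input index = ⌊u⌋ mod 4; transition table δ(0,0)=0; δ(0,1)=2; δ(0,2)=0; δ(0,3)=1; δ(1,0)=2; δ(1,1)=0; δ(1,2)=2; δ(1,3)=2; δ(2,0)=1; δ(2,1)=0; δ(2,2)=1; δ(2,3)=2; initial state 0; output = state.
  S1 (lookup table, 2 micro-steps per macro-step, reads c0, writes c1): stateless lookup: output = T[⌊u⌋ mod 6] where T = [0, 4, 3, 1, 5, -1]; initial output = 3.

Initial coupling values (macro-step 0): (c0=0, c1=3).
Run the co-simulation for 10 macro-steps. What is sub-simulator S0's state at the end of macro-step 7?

macro 1: S0 reads c1=3 → after 1×micro: 1; S1 reads c0=1 → after 2×micro: 4 ⇒ (c0=1, c1=4)
macro 2: S0 reads c1=4 → after 1×micro: 2; S1 reads c0=2 → after 2×micro: 3 ⇒ (c0=2, c1=3)
macro 3: S0 reads c1=3 → after 1×micro: 2; S1 reads c0=2 → after 2×micro: 3 ⇒ (c0=2, c1=3)
macro 4: S0 reads c1=3 → after 1×micro: 2; S1 reads c0=2 → after 2×micro: 3 ⇒ (c0=2, c1=3)
macro 5: S0 reads c1=3 → after 1×micro: 2; S1 reads c0=2 → after 2×micro: 3 ⇒ (c0=2, c1=3)
macro 6: S0 reads c1=3 → after 1×micro: 2; S1 reads c0=2 → after 2×micro: 3 ⇒ (c0=2, c1=3)
macro 7: S0 reads c1=3 → after 1×micro: 2; S1 reads c0=2 → after 2×micro: 3 ⇒ (c0=2, c1=3)
macro 8: S0 reads c1=3 → after 1×micro: 2; S1 reads c0=2 → after 2×micro: 3 ⇒ (c0=2, c1=3)
macro 9: S0 reads c1=3 → after 1×micro: 2; S1 reads c0=2 → after 2×micro: 3 ⇒ (c0=2, c1=3)
macro 10: S0 reads c1=3 → after 1×micro: 2; S1 reads c0=2 → after 2×micro: 3 ⇒ (c0=2, c1=3)

S0 state at macro-step 7 = 2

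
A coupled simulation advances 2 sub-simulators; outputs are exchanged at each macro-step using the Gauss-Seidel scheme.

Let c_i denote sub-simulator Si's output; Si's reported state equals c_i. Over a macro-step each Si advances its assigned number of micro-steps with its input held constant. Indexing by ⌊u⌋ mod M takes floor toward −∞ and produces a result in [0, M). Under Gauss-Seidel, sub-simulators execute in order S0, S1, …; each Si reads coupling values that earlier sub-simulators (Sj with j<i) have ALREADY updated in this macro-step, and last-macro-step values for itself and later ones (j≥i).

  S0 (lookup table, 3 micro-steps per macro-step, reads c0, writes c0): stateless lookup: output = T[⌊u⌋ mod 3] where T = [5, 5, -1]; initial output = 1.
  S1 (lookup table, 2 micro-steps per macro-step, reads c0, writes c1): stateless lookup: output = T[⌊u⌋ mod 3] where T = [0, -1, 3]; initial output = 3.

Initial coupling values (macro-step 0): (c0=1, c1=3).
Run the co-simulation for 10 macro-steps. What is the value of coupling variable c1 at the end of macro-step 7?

c1 at macro-step 7 = 3

macro 1: S0 reads c0=1 → after 3×micro: 5; S1 reads c0=5 → after 2×micro: 3 ⇒ (c0=5, c1=3)
macro 2: S0 reads c0=5 → after 3×micro: -1; S1 reads c0=-1 → after 2×micro: 3 ⇒ (c0=-1, c1=3)
macro 3: S0 reads c0=-1 → after 3×micro: -1; S1 reads c0=-1 → after 2×micro: 3 ⇒ (c0=-1, c1=3)
macro 4: S0 reads c0=-1 → after 3×micro: -1; S1 reads c0=-1 → after 2×micro: 3 ⇒ (c0=-1, c1=3)
macro 5: S0 reads c0=-1 → after 3×micro: -1; S1 reads c0=-1 → after 2×micro: 3 ⇒ (c0=-1, c1=3)
macro 6: S0 reads c0=-1 → after 3×micro: -1; S1 reads c0=-1 → after 2×micro: 3 ⇒ (c0=-1, c1=3)
macro 7: S0 reads c0=-1 → after 3×micro: -1; S1 reads c0=-1 → after 2×micro: 3 ⇒ (c0=-1, c1=3)
macro 8: S0 reads c0=-1 → after 3×micro: -1; S1 reads c0=-1 → after 2×micro: 3 ⇒ (c0=-1, c1=3)
macro 9: S0 reads c0=-1 → after 3×micro: -1; S1 reads c0=-1 → after 2×micro: 3 ⇒ (c0=-1, c1=3)
macro 10: S0 reads c0=-1 → after 3×micro: -1; S1 reads c0=-1 → after 2×micro: 3 ⇒ (c0=-1, c1=3)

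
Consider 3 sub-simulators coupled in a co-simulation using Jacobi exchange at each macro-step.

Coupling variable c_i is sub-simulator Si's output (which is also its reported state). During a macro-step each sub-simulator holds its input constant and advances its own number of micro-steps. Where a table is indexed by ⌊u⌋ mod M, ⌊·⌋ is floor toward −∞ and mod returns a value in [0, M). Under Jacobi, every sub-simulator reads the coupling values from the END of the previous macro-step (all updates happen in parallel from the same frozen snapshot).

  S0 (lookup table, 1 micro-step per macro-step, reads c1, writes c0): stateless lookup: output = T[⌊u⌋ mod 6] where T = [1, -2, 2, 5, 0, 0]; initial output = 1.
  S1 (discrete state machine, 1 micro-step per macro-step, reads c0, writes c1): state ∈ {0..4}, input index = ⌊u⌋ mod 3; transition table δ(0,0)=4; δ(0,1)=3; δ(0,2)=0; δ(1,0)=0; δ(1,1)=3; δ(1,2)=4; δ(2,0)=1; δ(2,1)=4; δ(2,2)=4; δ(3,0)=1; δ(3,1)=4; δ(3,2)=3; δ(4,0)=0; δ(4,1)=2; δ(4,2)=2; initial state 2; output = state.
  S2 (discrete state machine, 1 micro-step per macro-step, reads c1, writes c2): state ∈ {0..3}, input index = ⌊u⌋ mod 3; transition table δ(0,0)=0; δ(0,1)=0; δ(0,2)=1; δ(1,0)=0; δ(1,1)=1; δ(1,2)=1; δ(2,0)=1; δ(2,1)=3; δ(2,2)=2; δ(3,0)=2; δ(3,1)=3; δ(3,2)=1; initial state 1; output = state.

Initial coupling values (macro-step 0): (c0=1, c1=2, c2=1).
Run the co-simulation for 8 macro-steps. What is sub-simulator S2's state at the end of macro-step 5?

S2 state at macro-step 5 = 1

macro 1: S0 reads c1=2 → after 1×micro: 2; S1 reads c0=1 → after 1×micro: 4; S2 reads c1=2 → after 1×micro: 1 ⇒ (c0=2, c1=4, c2=1)
macro 2: S0 reads c1=4 → after 1×micro: 0; S1 reads c0=2 → after 1×micro: 2; S2 reads c1=4 → after 1×micro: 1 ⇒ (c0=0, c1=2, c2=1)
macro 3: S0 reads c1=2 → after 1×micro: 2; S1 reads c0=0 → after 1×micro: 1; S2 reads c1=2 → after 1×micro: 1 ⇒ (c0=2, c1=1, c2=1)
macro 4: S0 reads c1=1 → after 1×micro: -2; S1 reads c0=2 → after 1×micro: 4; S2 reads c1=1 → after 1×micro: 1 ⇒ (c0=-2, c1=4, c2=1)
macro 5: S0 reads c1=4 → after 1×micro: 0; S1 reads c0=-2 → after 1×micro: 2; S2 reads c1=4 → after 1×micro: 1 ⇒ (c0=0, c1=2, c2=1)
macro 6: S0 reads c1=2 → after 1×micro: 2; S1 reads c0=0 → after 1×micro: 1; S2 reads c1=2 → after 1×micro: 1 ⇒ (c0=2, c1=1, c2=1)
macro 7: S0 reads c1=1 → after 1×micro: -2; S1 reads c0=2 → after 1×micro: 4; S2 reads c1=1 → after 1×micro: 1 ⇒ (c0=-2, c1=4, c2=1)
macro 8: S0 reads c1=4 → after 1×micro: 0; S1 reads c0=-2 → after 1×micro: 2; S2 reads c1=4 → after 1×micro: 1 ⇒ (c0=0, c1=2, c2=1)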